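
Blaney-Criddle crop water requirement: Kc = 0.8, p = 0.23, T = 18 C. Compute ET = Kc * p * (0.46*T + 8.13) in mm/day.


ET = Kc * p * (0.46*T + 8.13)
ET = 0.8 * 0.23 * (0.46*18 + 8.13)
ET = 0.8 * 0.23 * 16.4100

3.0194 mm/day


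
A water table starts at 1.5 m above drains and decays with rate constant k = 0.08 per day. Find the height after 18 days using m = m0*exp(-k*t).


m = m0 * exp(-k*t)
m = 1.5 * exp(-0.08 * 18)
m = 1.5 * exp(-1.4400)

0.3554 m


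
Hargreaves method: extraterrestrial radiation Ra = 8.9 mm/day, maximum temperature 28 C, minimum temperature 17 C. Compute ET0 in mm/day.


Tmean = (Tmax + Tmin)/2 = (28 + 17)/2 = 22.5
ET0 = 0.0023 * 8.9 * (22.5 + 17.8) * sqrt(28 - 17)
ET0 = 0.0023 * 8.9 * 40.3 * 3.316625

2.7360 mm/day


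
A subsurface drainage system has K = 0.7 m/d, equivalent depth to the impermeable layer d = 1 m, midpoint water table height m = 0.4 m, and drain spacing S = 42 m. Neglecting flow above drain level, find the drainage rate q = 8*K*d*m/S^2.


q = 8*K*d*m/S^2
q = 8*0.7*1*0.4/42^2
q = 2.2400 / 1764

0.0013 m/d


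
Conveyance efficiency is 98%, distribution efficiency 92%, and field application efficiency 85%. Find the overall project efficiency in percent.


Ec = 0.98, Eb = 0.92, Ea = 0.85
E = 0.98 * 0.92 * 0.85 * 100 = 76.6360%

76.6360 %


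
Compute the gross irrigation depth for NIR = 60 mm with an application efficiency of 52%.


Ea = 52% = 0.52
GID = NIR / Ea = 60 / 0.52 = 115.3846 mm

115.3846 mm


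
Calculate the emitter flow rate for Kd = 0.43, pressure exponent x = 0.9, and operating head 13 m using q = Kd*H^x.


q = Kd * H^x = 0.43 * 13^0.9 = 0.43 * 10.058866

4.3253 L/h


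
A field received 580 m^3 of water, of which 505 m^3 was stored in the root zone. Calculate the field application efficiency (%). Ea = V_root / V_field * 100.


Ea = V_root / V_field * 100 = 505 / 580 * 100 = 87.0690%

87.0690 %


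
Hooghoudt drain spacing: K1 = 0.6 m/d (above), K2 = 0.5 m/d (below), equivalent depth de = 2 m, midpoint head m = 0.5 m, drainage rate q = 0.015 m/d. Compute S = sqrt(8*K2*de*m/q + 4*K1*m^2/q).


S^2 = 8*K2*de*m/q + 4*K1*m^2/q
S^2 = 8*0.5*2*0.5/0.015 + 4*0.6*0.5^2/0.015
S = sqrt(306.6667)

17.5119 m


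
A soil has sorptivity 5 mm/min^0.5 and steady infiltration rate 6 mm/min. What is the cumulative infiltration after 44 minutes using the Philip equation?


F = S*sqrt(t) + A*t
F = 5*sqrt(44) + 6*44
F = 5*6.633250 + 264

297.1662 mm


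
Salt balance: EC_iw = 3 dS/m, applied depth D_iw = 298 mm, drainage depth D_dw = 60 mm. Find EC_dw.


EC_dw = EC_iw * D_iw / D_dw
EC_dw = 3 * 298 / 60
EC_dw = 894 / 60

14.9000 dS/m


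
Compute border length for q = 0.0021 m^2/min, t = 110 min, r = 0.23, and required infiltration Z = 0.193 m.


L = q*t/((1+r)*Z)
L = 0.0021*110/((1+0.23)*0.193)
L = 0.231/0.23739

0.9731 m


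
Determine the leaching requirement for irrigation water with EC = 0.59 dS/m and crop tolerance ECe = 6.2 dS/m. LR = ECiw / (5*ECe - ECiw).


LR = ECiw / (5*ECe - ECiw)
LR = 0.59 / (5*6.2 - 0.59)
LR = 0.59 / 30.4100

0.0194


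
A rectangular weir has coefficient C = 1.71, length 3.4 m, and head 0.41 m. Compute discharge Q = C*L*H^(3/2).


Q = C * L * H^(3/2) = 1.71 * 3.4 * 0.41^1.5 = 1.71 * 3.4 * 0.262528

1.5263 m^3/s


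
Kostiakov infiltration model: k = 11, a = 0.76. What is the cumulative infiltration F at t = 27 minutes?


F = k * t^a = 11 * 27^0.76
F = 11 * 12.241551

134.6571 mm


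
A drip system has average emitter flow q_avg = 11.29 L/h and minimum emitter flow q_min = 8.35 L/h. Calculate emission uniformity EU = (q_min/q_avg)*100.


EU = (q_min/q_avg)*100 = (8.35/11.29)*100 = 73.9593%

73.9593 %


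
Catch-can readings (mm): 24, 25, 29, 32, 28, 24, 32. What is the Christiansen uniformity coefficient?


mean = 27.714286 mm
MAD = 2.897959 mm
CU = (1 - 2.897959/27.714286)*100

89.5434 %


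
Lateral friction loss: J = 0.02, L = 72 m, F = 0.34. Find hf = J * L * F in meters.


hf = J * L * F = 0.02 * 72 * 0.34 = 0.4896 m

0.4896 m


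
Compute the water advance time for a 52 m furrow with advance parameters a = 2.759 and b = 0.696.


t = (L/a)^(1/b)
t = (52/2.759)^(1/0.696)
t = 18.847408^(1/0.696)

67.9607 min


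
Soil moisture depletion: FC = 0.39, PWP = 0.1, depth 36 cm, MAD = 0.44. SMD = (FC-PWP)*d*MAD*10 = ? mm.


SMD = (FC - PWP) * d * MAD * 10
SMD = (0.39 - 0.1) * 36 * 0.44 * 10
SMD = 0.2900 * 36 * 0.44 * 10

45.9360 mm


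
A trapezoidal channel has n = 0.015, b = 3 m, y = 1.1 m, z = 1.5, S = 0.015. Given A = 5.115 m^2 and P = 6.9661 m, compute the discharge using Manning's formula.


R = A/P = 5.115/6.9661 = 0.734270
Q = (1/0.015) * 5.115 * 0.734270^(2/3) * 0.015^0.5

33.9915 m^3/s


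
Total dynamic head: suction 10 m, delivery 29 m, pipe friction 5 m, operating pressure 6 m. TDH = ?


TDH = Hs + Hd + hf + Hp = 10 + 29 + 5 + 6 = 50

50 m


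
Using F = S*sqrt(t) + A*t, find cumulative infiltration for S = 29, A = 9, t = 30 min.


F = S*sqrt(t) + A*t
F = 29*sqrt(30) + 9*30
F = 29*5.477226 + 270

428.8396 mm


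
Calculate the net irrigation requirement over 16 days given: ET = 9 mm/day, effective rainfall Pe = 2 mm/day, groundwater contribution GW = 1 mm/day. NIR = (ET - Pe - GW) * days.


Daily deficit = ET - Pe - GW = 9 - 2 - 1 = 6 mm/day
NIR = 6 * 16 = 96 mm

96.0000 mm


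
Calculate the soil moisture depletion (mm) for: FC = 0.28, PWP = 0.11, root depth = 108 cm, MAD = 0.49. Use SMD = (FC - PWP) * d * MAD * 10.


SMD = (FC - PWP) * d * MAD * 10
SMD = (0.28 - 0.11) * 108 * 0.49 * 10
SMD = 0.1700 * 108 * 0.49 * 10

89.9640 mm


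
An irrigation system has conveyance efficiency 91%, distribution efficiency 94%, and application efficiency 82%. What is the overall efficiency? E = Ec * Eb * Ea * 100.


Ec = 0.91, Eb = 0.94, Ea = 0.82
E = 0.91 * 0.94 * 0.82 * 100 = 70.1428%

70.1428 %


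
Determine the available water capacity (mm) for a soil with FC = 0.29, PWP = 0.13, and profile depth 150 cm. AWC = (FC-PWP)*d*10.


AWC = (FC - PWP) * d * 10
AWC = (0.29 - 0.13) * 150 * 10
AWC = 0.1600 * 150 * 10

240.0000 mm


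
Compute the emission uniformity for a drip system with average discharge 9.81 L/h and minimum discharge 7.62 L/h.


EU = (q_min/q_avg)*100 = (7.62/9.81)*100 = 77.6758%

77.6758 %


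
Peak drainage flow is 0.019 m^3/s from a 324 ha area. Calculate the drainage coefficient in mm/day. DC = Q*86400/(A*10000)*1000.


DC = Q * 86400 / (A * 10000) * 1000
DC = 0.019 * 86400 / (324 * 10000) * 1000
DC = 1641600.0000 / 3240000

0.5067 mm/day


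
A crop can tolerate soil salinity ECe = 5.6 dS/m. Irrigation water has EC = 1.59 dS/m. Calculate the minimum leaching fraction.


LR = ECiw / (5*ECe - ECiw)
LR = 1.59 / (5*5.6 - 1.59)
LR = 1.59 / 26.4100

0.0602


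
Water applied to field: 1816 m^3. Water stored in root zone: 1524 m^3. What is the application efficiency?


Ea = V_root / V_field * 100 = 1524 / 1816 * 100 = 83.9207%

83.9207 %


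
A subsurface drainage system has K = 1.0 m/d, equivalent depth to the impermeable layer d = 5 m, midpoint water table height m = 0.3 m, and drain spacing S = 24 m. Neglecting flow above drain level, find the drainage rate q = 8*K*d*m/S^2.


q = 8*K*d*m/S^2
q = 8*1.0*5*0.3/24^2
q = 12.0000 / 576

0.0208 m/d


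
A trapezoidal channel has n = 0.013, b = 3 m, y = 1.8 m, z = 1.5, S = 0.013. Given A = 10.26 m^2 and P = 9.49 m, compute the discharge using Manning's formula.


R = A/P = 10.26/9.49 = 1.081138
Q = (1/0.013) * 10.26 * 1.081138^(2/3) * 0.013^0.5

94.7901 m^3/s


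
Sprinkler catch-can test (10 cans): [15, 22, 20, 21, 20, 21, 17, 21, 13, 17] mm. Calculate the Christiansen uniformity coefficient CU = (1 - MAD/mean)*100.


mean = 18.700000 mm
MAD = 2.560000 mm
CU = (1 - 2.560000/18.700000)*100

86.3102 %


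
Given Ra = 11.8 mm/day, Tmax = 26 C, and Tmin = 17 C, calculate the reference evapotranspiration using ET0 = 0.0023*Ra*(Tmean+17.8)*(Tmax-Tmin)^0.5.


Tmean = (Tmax + Tmin)/2 = (26 + 17)/2 = 21.5
ET0 = 0.0023 * 11.8 * (21.5 + 17.8) * sqrt(26 - 17)
ET0 = 0.0023 * 11.8 * 39.3 * 3.000000

3.1998 mm/day


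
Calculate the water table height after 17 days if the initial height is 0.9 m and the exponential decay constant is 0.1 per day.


m = m0 * exp(-k*t)
m = 0.9 * exp(-0.1 * 17)
m = 0.9 * exp(-1.7000)

0.1644 m


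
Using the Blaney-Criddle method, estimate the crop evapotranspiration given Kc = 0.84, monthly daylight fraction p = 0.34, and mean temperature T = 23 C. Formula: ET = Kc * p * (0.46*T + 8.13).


ET = Kc * p * (0.46*T + 8.13)
ET = 0.84 * 0.34 * (0.46*23 + 8.13)
ET = 0.84 * 0.34 * 18.7100

5.3436 mm/day


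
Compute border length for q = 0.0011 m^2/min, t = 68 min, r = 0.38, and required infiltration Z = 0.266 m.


L = q*t/((1+r)*Z)
L = 0.0011*68/((1+0.38)*0.266)
L = 0.0748/0.36708

0.2038 m


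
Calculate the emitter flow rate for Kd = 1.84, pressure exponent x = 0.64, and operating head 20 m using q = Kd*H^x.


q = Kd * H^x = 1.84 * 20^0.64 = 1.84 * 6.802353

12.5163 L/h


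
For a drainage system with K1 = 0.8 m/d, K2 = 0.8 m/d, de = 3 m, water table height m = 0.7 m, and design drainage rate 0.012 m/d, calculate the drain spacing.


S^2 = 8*K2*de*m/q + 4*K1*m^2/q
S^2 = 8*0.8*3*0.7/0.012 + 4*0.8*0.7^2/0.012
S = sqrt(1250.6667)

35.3648 m


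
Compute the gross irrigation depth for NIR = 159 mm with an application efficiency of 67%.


Ea = 67% = 0.67
GID = NIR / Ea = 159 / 0.67 = 237.3134 mm

237.3134 mm


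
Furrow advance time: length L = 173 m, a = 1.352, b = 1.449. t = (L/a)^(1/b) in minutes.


t = (L/a)^(1/b)
t = (173/1.352)^(1/1.449)
t = 127.958580^(1/1.449)

28.4547 min


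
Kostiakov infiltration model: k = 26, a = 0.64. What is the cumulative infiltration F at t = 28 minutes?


F = k * t^a = 26 * 28^0.64
F = 26 * 8.436866

219.3585 mm


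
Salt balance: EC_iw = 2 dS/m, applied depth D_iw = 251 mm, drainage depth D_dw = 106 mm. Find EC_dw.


EC_dw = EC_iw * D_iw / D_dw
EC_dw = 2 * 251 / 106
EC_dw = 502 / 106

4.7358 dS/m


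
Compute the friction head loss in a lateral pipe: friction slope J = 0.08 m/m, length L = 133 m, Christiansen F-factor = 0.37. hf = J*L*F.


hf = J * L * F = 0.08 * 133 * 0.37 = 3.9368 m

3.9368 m


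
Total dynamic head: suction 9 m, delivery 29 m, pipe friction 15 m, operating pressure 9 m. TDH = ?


TDH = Hs + Hd + hf + Hp = 9 + 29 + 15 + 9 = 62

62 m


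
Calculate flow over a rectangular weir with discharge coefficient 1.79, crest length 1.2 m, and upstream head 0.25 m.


Q = C * L * H^(3/2) = 1.79 * 1.2 * 0.25^1.5 = 1.79 * 1.2 * 0.125000

0.2685 m^3/s


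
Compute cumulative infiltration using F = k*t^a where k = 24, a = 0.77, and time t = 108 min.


F = k * t^a = 24 * 108^0.77
F = 24 * 36.790551

882.9732 mm


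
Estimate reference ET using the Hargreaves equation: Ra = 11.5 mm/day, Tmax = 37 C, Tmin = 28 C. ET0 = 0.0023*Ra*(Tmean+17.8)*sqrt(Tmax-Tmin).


Tmean = (Tmax + Tmin)/2 = (37 + 28)/2 = 32.5
ET0 = 0.0023 * 11.5 * (32.5 + 17.8) * sqrt(37 - 28)
ET0 = 0.0023 * 11.5 * 50.3 * 3.000000

3.9913 mm/day


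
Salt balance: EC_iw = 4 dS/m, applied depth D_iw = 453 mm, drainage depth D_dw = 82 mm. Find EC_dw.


EC_dw = EC_iw * D_iw / D_dw
EC_dw = 4 * 453 / 82
EC_dw = 1812 / 82

22.0976 dS/m


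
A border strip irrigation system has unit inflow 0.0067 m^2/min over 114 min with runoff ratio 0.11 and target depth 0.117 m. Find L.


L = q*t/((1+r)*Z)
L = 0.0067*114/((1+0.11)*0.117)
L = 0.7638/0.12987

5.8813 m


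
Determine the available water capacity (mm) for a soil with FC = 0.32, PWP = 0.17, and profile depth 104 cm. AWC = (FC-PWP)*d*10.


AWC = (FC - PWP) * d * 10
AWC = (0.32 - 0.17) * 104 * 10
AWC = 0.1500 * 104 * 10

156.0000 mm


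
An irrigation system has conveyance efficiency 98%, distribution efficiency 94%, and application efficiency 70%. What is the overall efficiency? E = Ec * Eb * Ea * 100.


Ec = 0.98, Eb = 0.94, Ea = 0.7
E = 0.98 * 0.94 * 0.7 * 100 = 64.4840%

64.4840 %


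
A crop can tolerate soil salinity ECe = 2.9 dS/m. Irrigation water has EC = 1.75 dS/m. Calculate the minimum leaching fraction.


LR = ECiw / (5*ECe - ECiw)
LR = 1.75 / (5*2.9 - 1.75)
LR = 1.75 / 12.7500

0.1373


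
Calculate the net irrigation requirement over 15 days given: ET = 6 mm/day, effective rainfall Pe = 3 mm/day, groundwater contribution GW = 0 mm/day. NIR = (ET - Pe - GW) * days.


Daily deficit = ET - Pe - GW = 6 - 3 - 0 = 3 mm/day
NIR = 3 * 15 = 45 mm

45.0000 mm


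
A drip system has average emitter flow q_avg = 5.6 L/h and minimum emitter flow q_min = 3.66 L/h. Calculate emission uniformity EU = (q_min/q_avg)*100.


EU = (q_min/q_avg)*100 = (3.66/5.6)*100 = 65.3571%

65.3571 %


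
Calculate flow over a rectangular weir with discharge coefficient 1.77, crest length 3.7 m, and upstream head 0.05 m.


Q = C * L * H^(3/2) = 1.77 * 3.7 * 0.05^1.5 = 1.77 * 3.7 * 0.011180

0.0732 m^3/s


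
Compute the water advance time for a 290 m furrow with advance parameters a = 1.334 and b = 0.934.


t = (L/a)^(1/b)
t = (290/1.334)^(1/0.934)
t = 217.391304^(1/0.934)

317.9806 min


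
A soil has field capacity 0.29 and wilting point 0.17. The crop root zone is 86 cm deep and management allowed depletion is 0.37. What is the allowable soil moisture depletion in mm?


SMD = (FC - PWP) * d * MAD * 10
SMD = (0.29 - 0.17) * 86 * 0.37 * 10
SMD = 0.1200 * 86 * 0.37 * 10

38.1840 mm


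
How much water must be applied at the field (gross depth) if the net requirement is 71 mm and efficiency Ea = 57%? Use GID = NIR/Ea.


Ea = 57% = 0.57
GID = NIR / Ea = 71 / 0.57 = 124.5614 mm

124.5614 mm


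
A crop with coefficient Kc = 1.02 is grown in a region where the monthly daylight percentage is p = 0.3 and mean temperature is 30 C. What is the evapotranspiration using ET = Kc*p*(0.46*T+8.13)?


ET = Kc * p * (0.46*T + 8.13)
ET = 1.02 * 0.3 * (0.46*30 + 8.13)
ET = 1.02 * 0.3 * 21.9300

6.7106 mm/day


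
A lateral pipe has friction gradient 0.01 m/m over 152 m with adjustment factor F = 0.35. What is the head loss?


hf = J * L * F = 0.01 * 152 * 0.35 = 0.5320 m

0.5320 m


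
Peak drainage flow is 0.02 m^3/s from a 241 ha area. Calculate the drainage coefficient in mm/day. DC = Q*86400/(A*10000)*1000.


DC = Q * 86400 / (A * 10000) * 1000
DC = 0.02 * 86400 / (241 * 10000) * 1000
DC = 1728000.0000 / 2410000

0.7170 mm/day


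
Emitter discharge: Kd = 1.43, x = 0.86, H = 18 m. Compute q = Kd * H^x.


q = Kd * H^x = 1.43 * 18^0.86 = 1.43 * 12.009761

17.1740 L/h


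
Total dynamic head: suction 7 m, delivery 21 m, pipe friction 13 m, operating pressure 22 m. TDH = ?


TDH = Hs + Hd + hf + Hp = 7 + 21 + 13 + 22 = 63

63 m


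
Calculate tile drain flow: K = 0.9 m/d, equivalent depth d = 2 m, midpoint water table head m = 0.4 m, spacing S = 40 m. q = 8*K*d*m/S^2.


q = 8*K*d*m/S^2
q = 8*0.9*2*0.4/40^2
q = 5.7600 / 1600

0.0036 m/d


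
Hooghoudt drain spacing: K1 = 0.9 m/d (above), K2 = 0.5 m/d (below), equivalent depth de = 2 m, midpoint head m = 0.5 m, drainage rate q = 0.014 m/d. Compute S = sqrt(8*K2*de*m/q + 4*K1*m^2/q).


S^2 = 8*K2*de*m/q + 4*K1*m^2/q
S^2 = 8*0.5*2*0.5/0.014 + 4*0.9*0.5^2/0.014
S = sqrt(350.0000)

18.7083 m


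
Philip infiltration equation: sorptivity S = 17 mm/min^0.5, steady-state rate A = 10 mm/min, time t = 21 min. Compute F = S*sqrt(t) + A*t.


F = S*sqrt(t) + A*t
F = 17*sqrt(21) + 10*21
F = 17*4.582576 + 210

287.9038 mm


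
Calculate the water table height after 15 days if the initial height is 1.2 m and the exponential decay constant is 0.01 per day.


m = m0 * exp(-k*t)
m = 1.2 * exp(-0.01 * 15)
m = 1.2 * exp(-0.1500)

1.0328 m


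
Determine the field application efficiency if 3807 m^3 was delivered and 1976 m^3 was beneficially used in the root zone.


Ea = V_root / V_field * 100 = 1976 / 3807 * 100 = 51.9044%

51.9044 %


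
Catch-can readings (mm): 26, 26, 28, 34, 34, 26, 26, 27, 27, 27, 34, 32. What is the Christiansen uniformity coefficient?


mean = 28.916667 mm
MAD = 3.055556 mm
CU = (1 - 3.055556/28.916667)*100

89.4332 %


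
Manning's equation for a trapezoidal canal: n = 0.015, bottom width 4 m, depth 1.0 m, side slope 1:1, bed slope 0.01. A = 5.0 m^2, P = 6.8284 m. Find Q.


R = A/P = 5.0/6.8284 = 0.732236
Q = (1/0.015) * 5.0 * 0.732236^(2/3) * 0.01^0.5

27.0798 m^3/s


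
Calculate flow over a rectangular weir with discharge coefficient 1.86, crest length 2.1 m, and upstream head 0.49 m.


Q = C * L * H^(3/2) = 1.86 * 2.1 * 0.49^1.5 = 1.86 * 2.1 * 0.343000

1.3398 m^3/s


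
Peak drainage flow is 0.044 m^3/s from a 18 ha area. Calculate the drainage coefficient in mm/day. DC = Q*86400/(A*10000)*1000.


DC = Q * 86400 / (A * 10000) * 1000
DC = 0.044 * 86400 / (18 * 10000) * 1000
DC = 3801600.0000 / 180000

21.1200 mm/day


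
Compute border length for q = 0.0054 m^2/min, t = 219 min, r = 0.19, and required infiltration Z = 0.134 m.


L = q*t/((1+r)*Z)
L = 0.0054*219/((1+0.19)*0.134)
L = 1.1826/0.15946

7.4163 m


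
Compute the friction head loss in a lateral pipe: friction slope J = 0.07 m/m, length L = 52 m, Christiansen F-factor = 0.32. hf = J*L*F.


hf = J * L * F = 0.07 * 52 * 0.32 = 1.1648 m

1.1648 m


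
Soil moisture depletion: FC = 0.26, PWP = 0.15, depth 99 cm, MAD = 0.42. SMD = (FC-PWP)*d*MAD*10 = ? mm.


SMD = (FC - PWP) * d * MAD * 10
SMD = (0.26 - 0.15) * 99 * 0.42 * 10
SMD = 0.1100 * 99 * 0.42 * 10

45.7380 mm


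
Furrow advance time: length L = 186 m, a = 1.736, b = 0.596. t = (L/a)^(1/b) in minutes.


t = (L/a)^(1/b)
t = (186/1.736)^(1/0.596)
t = 107.142857^(1/0.596)

2546.7045 min


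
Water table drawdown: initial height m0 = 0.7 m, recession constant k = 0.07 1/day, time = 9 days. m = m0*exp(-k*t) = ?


m = m0 * exp(-k*t)
m = 0.7 * exp(-0.07 * 9)
m = 0.7 * exp(-0.6300)

0.3728 m


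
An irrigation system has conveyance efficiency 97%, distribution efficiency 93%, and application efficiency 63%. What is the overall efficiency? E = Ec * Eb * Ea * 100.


Ec = 0.97, Eb = 0.93, Ea = 0.63
E = 0.97 * 0.93 * 0.63 * 100 = 56.8323%

56.8323 %


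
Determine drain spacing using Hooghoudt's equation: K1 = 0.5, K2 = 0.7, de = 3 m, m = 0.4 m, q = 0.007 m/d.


S^2 = 8*K2*de*m/q + 4*K1*m^2/q
S^2 = 8*0.7*3*0.4/0.007 + 4*0.5*0.4^2/0.007
S = sqrt(1005.7143)

31.7130 m


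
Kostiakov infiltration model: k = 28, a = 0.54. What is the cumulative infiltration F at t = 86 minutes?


F = k * t^a = 28 * 86^0.54
F = 28 * 11.082281

310.3039 mm


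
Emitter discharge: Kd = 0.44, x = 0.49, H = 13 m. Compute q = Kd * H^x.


q = Kd * H^x = 0.44 * 13^0.49 = 0.44 * 3.514247

1.5463 L/h


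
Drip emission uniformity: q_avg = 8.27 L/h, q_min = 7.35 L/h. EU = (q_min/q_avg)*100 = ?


EU = (q_min/q_avg)*100 = (7.35/8.27)*100 = 88.8755%

88.8755 %


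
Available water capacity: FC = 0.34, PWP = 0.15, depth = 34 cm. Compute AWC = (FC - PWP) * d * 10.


AWC = (FC - PWP) * d * 10
AWC = (0.34 - 0.15) * 34 * 10
AWC = 0.1900 * 34 * 10

64.6000 mm


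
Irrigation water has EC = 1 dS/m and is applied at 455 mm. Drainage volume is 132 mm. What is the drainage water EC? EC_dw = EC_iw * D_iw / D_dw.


EC_dw = EC_iw * D_iw / D_dw
EC_dw = 1 * 455 / 132
EC_dw = 455 / 132

3.4470 dS/m


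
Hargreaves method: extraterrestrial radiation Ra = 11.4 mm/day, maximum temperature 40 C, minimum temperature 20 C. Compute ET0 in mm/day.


Tmean = (Tmax + Tmin)/2 = (40 + 20)/2 = 30.0
ET0 = 0.0023 * 11.4 * (30.0 + 17.8) * sqrt(40 - 20)
ET0 = 0.0023 * 11.4 * 47.8 * 4.472136

5.6050 mm/day


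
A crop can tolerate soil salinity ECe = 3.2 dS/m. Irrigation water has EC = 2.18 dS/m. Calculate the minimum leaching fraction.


LR = ECiw / (5*ECe - ECiw)
LR = 2.18 / (5*3.2 - 2.18)
LR = 2.18 / 13.8200

0.1577


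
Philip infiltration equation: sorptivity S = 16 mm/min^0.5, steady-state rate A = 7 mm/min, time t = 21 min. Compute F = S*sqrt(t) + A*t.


F = S*sqrt(t) + A*t
F = 16*sqrt(21) + 7*21
F = 16*4.582576 + 147

220.3212 mm


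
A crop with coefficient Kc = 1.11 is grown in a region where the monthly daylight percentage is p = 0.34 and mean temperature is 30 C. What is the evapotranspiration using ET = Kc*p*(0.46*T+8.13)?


ET = Kc * p * (0.46*T + 8.13)
ET = 1.11 * 0.34 * (0.46*30 + 8.13)
ET = 1.11 * 0.34 * 21.9300

8.2764 mm/day


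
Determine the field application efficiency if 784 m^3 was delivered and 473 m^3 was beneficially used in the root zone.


Ea = V_root / V_field * 100 = 473 / 784 * 100 = 60.3316%

60.3316 %


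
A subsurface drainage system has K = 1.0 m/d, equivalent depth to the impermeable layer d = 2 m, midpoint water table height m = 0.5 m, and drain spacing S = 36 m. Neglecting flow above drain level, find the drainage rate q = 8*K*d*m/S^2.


q = 8*K*d*m/S^2
q = 8*1.0*2*0.5/36^2
q = 8.0000 / 1296

0.0062 m/d


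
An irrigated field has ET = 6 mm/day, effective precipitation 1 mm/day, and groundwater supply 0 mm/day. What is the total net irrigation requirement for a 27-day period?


Daily deficit = ET - Pe - GW = 6 - 1 - 0 = 5 mm/day
NIR = 5 * 27 = 135 mm

135.0000 mm


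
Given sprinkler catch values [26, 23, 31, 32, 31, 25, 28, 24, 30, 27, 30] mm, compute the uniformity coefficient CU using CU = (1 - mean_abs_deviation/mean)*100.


mean = 27.909091 mm
MAD = 2.644628 mm
CU = (1 - 2.644628/27.909091)*100

90.5241 %


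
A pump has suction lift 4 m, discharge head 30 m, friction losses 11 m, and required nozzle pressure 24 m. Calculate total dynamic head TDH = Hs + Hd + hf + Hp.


TDH = Hs + Hd + hf + Hp = 4 + 30 + 11 + 24 = 69

69 m


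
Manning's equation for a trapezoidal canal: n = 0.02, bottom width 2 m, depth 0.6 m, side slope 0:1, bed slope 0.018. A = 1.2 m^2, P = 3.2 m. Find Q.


R = A/P = 1.2/3.2 = 0.375000
Q = (1/0.02) * 1.2 * 0.375000^(2/3) * 0.018^0.5

4.1861 m^3/s


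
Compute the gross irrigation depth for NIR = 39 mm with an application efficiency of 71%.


Ea = 71% = 0.71
GID = NIR / Ea = 39 / 0.71 = 54.9296 mm

54.9296 mm


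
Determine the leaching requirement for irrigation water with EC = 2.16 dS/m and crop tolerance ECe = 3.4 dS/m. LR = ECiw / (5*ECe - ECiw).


LR = ECiw / (5*ECe - ECiw)
LR = 2.16 / (5*3.4 - 2.16)
LR = 2.16 / 14.8400

0.1456


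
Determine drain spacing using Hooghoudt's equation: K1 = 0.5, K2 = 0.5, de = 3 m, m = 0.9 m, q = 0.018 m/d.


S^2 = 8*K2*de*m/q + 4*K1*m^2/q
S^2 = 8*0.5*3*0.9/0.018 + 4*0.5*0.9^2/0.018
S = sqrt(690.0000)

26.2679 m


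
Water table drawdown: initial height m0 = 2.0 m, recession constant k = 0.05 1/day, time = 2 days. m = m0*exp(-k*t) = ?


m = m0 * exp(-k*t)
m = 2.0 * exp(-0.05 * 2)
m = 2.0 * exp(-0.1000)

1.8097 m


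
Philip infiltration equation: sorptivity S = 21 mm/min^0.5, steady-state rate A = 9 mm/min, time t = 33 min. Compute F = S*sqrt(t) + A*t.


F = S*sqrt(t) + A*t
F = 21*sqrt(33) + 9*33
F = 21*5.744563 + 297

417.6358 mm


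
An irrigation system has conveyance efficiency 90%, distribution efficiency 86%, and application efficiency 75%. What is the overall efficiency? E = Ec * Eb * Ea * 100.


Ec = 0.9, Eb = 0.86, Ea = 0.75
E = 0.9 * 0.86 * 0.75 * 100 = 58.0500%

58.0500 %


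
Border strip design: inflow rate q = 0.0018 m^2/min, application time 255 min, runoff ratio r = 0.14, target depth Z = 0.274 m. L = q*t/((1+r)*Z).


L = q*t/((1+r)*Z)
L = 0.0018*255/((1+0.14)*0.274)
L = 0.459/0.31236

1.4695 m


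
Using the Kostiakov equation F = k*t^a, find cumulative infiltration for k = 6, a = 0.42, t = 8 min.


F = k * t^a = 6 * 8^0.42
F = 6 * 2.394957

14.3697 mm


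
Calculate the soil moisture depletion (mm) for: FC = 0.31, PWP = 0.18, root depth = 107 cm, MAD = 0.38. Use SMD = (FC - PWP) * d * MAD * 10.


SMD = (FC - PWP) * d * MAD * 10
SMD = (0.31 - 0.18) * 107 * 0.38 * 10
SMD = 0.1300 * 107 * 0.38 * 10

52.8580 mm


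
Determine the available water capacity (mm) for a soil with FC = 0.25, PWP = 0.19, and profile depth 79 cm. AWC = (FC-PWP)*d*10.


AWC = (FC - PWP) * d * 10
AWC = (0.25 - 0.19) * 79 * 10
AWC = 0.0600 * 79 * 10

47.4000 mm


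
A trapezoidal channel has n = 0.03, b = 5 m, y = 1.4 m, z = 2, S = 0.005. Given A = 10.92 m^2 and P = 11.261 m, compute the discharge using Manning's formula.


R = A/P = 10.92/11.261 = 0.969718
Q = (1/0.03) * 10.92 * 0.969718^(2/3) * 0.005^0.5

25.2164 m^3/s


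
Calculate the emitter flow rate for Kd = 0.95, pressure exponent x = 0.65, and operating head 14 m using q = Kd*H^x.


q = Kd * H^x = 0.95 * 14^0.65 = 0.95 * 5.558828

5.2809 L/h


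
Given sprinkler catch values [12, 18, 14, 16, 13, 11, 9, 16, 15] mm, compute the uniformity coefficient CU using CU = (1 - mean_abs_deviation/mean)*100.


mean = 13.777778 mm
MAD = 2.246914 mm
CU = (1 - 2.246914/13.777778)*100

83.6918 %


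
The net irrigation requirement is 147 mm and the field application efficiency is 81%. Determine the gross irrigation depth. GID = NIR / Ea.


Ea = 81% = 0.81
GID = NIR / Ea = 147 / 0.81 = 181.4815 mm

181.4815 mm


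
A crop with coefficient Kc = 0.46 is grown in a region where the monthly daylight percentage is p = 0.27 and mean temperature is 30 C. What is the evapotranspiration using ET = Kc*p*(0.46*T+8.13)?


ET = Kc * p * (0.46*T + 8.13)
ET = 0.46 * 0.27 * (0.46*30 + 8.13)
ET = 0.46 * 0.27 * 21.9300

2.7237 mm/day


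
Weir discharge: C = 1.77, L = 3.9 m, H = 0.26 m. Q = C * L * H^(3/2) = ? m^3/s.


Q = C * L * H^(3/2) = 1.77 * 3.9 * 0.26^1.5 = 1.77 * 3.9 * 0.132575

0.9152 m^3/s


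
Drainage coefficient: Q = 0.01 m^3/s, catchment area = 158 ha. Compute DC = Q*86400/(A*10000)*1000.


DC = Q * 86400 / (A * 10000) * 1000
DC = 0.01 * 86400 / (158 * 10000) * 1000
DC = 864000.0000 / 1580000

0.5468 mm/day


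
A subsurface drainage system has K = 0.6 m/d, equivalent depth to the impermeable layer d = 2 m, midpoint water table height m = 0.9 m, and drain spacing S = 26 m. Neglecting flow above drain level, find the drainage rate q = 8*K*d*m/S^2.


q = 8*K*d*m/S^2
q = 8*0.6*2*0.9/26^2
q = 8.6400 / 676

0.0128 m/d


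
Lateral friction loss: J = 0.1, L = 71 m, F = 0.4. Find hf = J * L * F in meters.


hf = J * L * F = 0.1 * 71 * 0.4 = 2.8400 m

2.8400 m


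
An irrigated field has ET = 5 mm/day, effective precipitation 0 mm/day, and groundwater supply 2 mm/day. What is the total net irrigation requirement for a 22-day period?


Daily deficit = ET - Pe - GW = 5 - 0 - 2 = 3 mm/day
NIR = 3 * 22 = 66 mm

66.0000 mm


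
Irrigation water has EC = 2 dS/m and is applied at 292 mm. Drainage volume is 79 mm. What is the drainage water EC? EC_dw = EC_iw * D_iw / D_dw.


EC_dw = EC_iw * D_iw / D_dw
EC_dw = 2 * 292 / 79
EC_dw = 584 / 79

7.3924 dS/m


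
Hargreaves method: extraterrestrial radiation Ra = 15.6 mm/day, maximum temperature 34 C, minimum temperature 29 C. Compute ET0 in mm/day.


Tmean = (Tmax + Tmin)/2 = (34 + 29)/2 = 31.5
ET0 = 0.0023 * 15.6 * (31.5 + 17.8) * sqrt(34 - 29)
ET0 = 0.0023 * 15.6 * 49.3 * 2.236068

3.9553 mm/day


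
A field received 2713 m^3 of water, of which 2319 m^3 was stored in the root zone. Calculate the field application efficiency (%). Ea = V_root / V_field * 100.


Ea = V_root / V_field * 100 = 2319 / 2713 * 100 = 85.4773%

85.4773 %


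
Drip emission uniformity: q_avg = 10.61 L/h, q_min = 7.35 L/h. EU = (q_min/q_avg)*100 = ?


EU = (q_min/q_avg)*100 = (7.35/10.61)*100 = 69.2743%

69.2743 %


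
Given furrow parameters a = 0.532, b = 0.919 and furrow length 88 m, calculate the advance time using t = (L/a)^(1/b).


t = (L/a)^(1/b)
t = (88/0.532)^(1/0.919)
t = 165.413534^(1/0.919)

259.4862 min


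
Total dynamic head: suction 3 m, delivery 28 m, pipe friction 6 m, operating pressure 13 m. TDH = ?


TDH = Hs + Hd + hf + Hp = 3 + 28 + 6 + 13 = 50

50 m


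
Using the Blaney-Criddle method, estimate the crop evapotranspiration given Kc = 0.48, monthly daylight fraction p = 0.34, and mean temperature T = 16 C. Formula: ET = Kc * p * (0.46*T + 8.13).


ET = Kc * p * (0.46*T + 8.13)
ET = 0.48 * 0.34 * (0.46*16 + 8.13)
ET = 0.48 * 0.34 * 15.4900

2.5280 mm/day


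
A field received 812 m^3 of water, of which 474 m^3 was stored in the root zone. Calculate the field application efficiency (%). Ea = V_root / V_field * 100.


Ea = V_root / V_field * 100 = 474 / 812 * 100 = 58.3744%

58.3744 %


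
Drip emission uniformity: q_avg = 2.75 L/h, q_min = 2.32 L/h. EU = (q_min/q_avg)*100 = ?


EU = (q_min/q_avg)*100 = (2.32/2.75)*100 = 84.3636%

84.3636 %


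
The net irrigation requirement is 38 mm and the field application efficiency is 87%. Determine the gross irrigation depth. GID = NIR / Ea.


Ea = 87% = 0.87
GID = NIR / Ea = 38 / 0.87 = 43.6782 mm

43.6782 mm


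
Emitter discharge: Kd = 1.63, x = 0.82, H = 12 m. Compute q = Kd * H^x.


q = Kd * H^x = 1.63 * 12^0.82 = 1.63 * 7.672354

12.5059 L/h


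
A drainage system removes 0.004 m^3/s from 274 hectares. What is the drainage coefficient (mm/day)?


DC = Q * 86400 / (A * 10000) * 1000
DC = 0.004 * 86400 / (274 * 10000) * 1000
DC = 345600.0000 / 2740000

0.1261 mm/day


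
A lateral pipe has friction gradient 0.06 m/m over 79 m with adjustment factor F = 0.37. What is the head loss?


hf = J * L * F = 0.06 * 79 * 0.37 = 1.7538 m

1.7538 m


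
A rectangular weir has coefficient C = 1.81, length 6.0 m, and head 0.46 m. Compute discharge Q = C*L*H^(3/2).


Q = C * L * H^(3/2) = 1.81 * 6.0 * 0.46^1.5 = 1.81 * 6.0 * 0.311987

3.3882 m^3/s


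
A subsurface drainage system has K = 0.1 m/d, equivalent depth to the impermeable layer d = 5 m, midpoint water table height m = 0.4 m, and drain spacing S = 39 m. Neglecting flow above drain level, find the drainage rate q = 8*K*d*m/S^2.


q = 8*K*d*m/S^2
q = 8*0.1*5*0.4/39^2
q = 1.6000 / 1521

0.0011 m/d


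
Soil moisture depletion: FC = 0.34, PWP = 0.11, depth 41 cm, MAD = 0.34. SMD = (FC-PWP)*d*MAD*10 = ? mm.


SMD = (FC - PWP) * d * MAD * 10
SMD = (0.34 - 0.11) * 41 * 0.34 * 10
SMD = 0.2300 * 41 * 0.34 * 10

32.0620 mm


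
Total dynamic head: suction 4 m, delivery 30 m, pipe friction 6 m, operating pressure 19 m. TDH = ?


TDH = Hs + Hd + hf + Hp = 4 + 30 + 6 + 19 = 59

59 m


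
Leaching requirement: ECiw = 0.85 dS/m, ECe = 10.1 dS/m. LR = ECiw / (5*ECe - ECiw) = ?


LR = ECiw / (5*ECe - ECiw)
LR = 0.85 / (5*10.1 - 0.85)
LR = 0.85 / 49.6500

0.0171


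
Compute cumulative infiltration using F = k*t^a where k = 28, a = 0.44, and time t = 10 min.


F = k * t^a = 28 * 10^0.44
F = 28 * 2.754229

77.1184 mm


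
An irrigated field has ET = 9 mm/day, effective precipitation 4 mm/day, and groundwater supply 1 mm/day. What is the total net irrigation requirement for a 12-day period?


Daily deficit = ET - Pe - GW = 9 - 4 - 1 = 4 mm/day
NIR = 4 * 12 = 48 mm

48.0000 mm


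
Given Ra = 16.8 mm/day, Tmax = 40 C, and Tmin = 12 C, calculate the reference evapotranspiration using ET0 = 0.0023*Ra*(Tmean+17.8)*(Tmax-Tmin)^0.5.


Tmean = (Tmax + Tmin)/2 = (40 + 12)/2 = 26.0
ET0 = 0.0023 * 16.8 * (26.0 + 17.8) * sqrt(40 - 12)
ET0 = 0.0023 * 16.8 * 43.8 * 5.291503

8.9555 mm/day


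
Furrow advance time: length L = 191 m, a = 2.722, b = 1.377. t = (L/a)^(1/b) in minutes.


t = (L/a)^(1/b)
t = (191/2.722)^(1/1.377)
t = 70.168993^(1/1.377)

21.9130 min


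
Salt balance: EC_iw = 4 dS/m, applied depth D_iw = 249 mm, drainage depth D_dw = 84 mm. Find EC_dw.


EC_dw = EC_iw * D_iw / D_dw
EC_dw = 4 * 249 / 84
EC_dw = 996 / 84

11.8571 dS/m


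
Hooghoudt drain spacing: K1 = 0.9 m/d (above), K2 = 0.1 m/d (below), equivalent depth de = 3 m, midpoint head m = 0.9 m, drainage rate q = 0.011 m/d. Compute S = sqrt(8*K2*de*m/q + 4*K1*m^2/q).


S^2 = 8*K2*de*m/q + 4*K1*m^2/q
S^2 = 8*0.1*3*0.9/0.011 + 4*0.9*0.9^2/0.011
S = sqrt(461.4545)

21.4815 m


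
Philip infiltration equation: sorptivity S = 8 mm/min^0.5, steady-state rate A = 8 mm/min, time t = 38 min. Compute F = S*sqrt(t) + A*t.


F = S*sqrt(t) + A*t
F = 8*sqrt(38) + 8*38
F = 8*6.164414 + 304

353.3153 mm


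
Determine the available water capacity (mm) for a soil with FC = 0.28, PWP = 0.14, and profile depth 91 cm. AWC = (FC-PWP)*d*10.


AWC = (FC - PWP) * d * 10
AWC = (0.28 - 0.14) * 91 * 10
AWC = 0.1400 * 91 * 10

127.4000 mm


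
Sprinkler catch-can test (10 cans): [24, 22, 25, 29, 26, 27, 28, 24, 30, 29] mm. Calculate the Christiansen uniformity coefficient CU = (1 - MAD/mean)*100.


mean = 26.400000 mm
MAD = 2.200000 mm
CU = (1 - 2.200000/26.400000)*100

91.6667 %


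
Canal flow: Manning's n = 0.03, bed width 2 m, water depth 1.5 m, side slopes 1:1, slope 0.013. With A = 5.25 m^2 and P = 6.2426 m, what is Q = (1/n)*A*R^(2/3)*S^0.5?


R = A/P = 5.25/6.2426 = 0.840996
Q = (1/0.03) * 5.25 * 0.840996^(2/3) * 0.013^0.5

17.7776 m^3/s


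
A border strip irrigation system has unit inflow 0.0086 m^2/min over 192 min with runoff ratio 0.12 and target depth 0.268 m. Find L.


L = q*t/((1+r)*Z)
L = 0.0086*192/((1+0.12)*0.268)
L = 1.6512/0.30016

5.5011 m


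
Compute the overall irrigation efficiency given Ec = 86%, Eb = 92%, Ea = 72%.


Ec = 0.86, Eb = 0.92, Ea = 0.72
E = 0.86 * 0.92 * 0.72 * 100 = 56.9664%

56.9664 %


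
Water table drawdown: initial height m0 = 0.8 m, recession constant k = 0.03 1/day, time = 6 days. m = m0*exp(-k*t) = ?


m = m0 * exp(-k*t)
m = 0.8 * exp(-0.03 * 6)
m = 0.8 * exp(-0.1800)

0.6682 m


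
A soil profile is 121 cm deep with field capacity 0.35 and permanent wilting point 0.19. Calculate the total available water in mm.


AWC = (FC - PWP) * d * 10
AWC = (0.35 - 0.19) * 121 * 10
AWC = 0.1600 * 121 * 10

193.6000 mm


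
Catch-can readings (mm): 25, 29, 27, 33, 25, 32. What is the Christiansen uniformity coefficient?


mean = 28.500000 mm
MAD = 2.833333 mm
CU = (1 - 2.833333/28.500000)*100

90.0585 %


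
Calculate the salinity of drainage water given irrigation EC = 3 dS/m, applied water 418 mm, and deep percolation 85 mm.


EC_dw = EC_iw * D_iw / D_dw
EC_dw = 3 * 418 / 85
EC_dw = 1254 / 85

14.7529 dS/m


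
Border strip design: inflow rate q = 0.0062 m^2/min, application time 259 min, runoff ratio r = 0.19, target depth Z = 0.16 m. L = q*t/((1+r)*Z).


L = q*t/((1+r)*Z)
L = 0.0062*259/((1+0.19)*0.16)
L = 1.6058/0.1904

8.4338 m


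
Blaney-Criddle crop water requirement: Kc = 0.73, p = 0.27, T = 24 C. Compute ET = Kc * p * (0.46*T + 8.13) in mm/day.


ET = Kc * p * (0.46*T + 8.13)
ET = 0.73 * 0.27 * (0.46*24 + 8.13)
ET = 0.73 * 0.27 * 19.1700

3.7784 mm/day


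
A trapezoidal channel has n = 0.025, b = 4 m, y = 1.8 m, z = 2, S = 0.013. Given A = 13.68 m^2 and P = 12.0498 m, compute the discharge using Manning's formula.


R = A/P = 13.68/12.0498 = 1.135289
Q = (1/0.025) * 13.68 * 1.135289^(2/3) * 0.013^0.5

67.8978 m^3/s


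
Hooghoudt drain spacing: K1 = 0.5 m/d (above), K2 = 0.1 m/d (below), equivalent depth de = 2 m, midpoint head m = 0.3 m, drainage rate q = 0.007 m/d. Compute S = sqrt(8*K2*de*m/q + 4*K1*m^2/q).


S^2 = 8*K2*de*m/q + 4*K1*m^2/q
S^2 = 8*0.1*2*0.3/0.007 + 4*0.5*0.3^2/0.007
S = sqrt(94.2857)

9.7101 m


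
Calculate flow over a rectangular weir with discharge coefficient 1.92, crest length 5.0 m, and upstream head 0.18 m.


Q = C * L * H^(3/2) = 1.92 * 5.0 * 0.18^1.5 = 1.92 * 5.0 * 0.076368

0.7331 m^3/s


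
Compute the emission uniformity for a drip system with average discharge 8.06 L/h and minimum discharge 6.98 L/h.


EU = (q_min/q_avg)*100 = (6.98/8.06)*100 = 86.6005%

86.6005 %


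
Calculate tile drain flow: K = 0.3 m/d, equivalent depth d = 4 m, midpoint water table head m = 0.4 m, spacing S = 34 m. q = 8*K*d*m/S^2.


q = 8*K*d*m/S^2
q = 8*0.3*4*0.4/34^2
q = 3.8400 / 1156

0.0033 m/d


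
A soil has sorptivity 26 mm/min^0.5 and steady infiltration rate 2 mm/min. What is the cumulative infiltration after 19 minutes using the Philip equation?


F = S*sqrt(t) + A*t
F = 26*sqrt(19) + 2*19
F = 26*4.358899 + 38

151.3314 mm


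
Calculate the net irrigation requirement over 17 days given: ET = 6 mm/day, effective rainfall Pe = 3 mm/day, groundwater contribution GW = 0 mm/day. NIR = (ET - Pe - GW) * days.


Daily deficit = ET - Pe - GW = 6 - 3 - 0 = 3 mm/day
NIR = 3 * 17 = 51 mm

51.0000 mm


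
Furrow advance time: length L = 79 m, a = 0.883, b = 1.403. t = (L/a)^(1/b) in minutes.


t = (L/a)^(1/b)
t = (79/0.883)^(1/1.403)
t = 89.467724^(1/1.403)

24.6074 min


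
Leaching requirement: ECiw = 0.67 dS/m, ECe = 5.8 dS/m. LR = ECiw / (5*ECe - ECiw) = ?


LR = ECiw / (5*ECe - ECiw)
LR = 0.67 / (5*5.8 - 0.67)
LR = 0.67 / 28.3300

0.0236


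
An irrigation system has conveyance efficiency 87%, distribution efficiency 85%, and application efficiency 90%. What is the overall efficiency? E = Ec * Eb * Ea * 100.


Ec = 0.87, Eb = 0.85, Ea = 0.9
E = 0.87 * 0.85 * 0.9 * 100 = 66.5550%

66.5550 %


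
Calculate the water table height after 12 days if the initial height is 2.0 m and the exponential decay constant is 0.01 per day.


m = m0 * exp(-k*t)
m = 2.0 * exp(-0.01 * 12)
m = 2.0 * exp(-0.1200)

1.7738 m


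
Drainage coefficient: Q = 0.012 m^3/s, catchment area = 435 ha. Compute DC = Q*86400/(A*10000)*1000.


DC = Q * 86400 / (A * 10000) * 1000
DC = 0.012 * 86400 / (435 * 10000) * 1000
DC = 1036800.0000 / 4350000

0.2383 mm/day


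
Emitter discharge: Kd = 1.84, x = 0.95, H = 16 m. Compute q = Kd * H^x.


q = Kd * H^x = 1.84 * 16^0.95 = 1.84 * 13.928809

25.6290 L/h


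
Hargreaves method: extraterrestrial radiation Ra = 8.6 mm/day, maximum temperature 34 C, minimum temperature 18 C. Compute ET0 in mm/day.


Tmean = (Tmax + Tmin)/2 = (34 + 18)/2 = 26.0
ET0 = 0.0023 * 8.6 * (26.0 + 17.8) * sqrt(34 - 18)
ET0 = 0.0023 * 8.6 * 43.8 * 4.000000

3.4655 mm/day


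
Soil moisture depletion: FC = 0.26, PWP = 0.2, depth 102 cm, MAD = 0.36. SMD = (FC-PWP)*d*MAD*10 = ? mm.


SMD = (FC - PWP) * d * MAD * 10
SMD = (0.26 - 0.2) * 102 * 0.36 * 10
SMD = 0.0600 * 102 * 0.36 * 10

22.0320 mm


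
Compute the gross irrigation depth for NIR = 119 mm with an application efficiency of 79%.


Ea = 79% = 0.79
GID = NIR / Ea = 119 / 0.79 = 150.6329 mm

150.6329 mm


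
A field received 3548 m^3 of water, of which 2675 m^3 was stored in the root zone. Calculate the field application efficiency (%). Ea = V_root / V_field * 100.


Ea = V_root / V_field * 100 = 2675 / 3548 * 100 = 75.3946%

75.3946 %


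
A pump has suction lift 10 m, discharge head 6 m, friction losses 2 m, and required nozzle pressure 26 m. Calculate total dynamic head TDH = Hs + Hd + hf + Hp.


TDH = Hs + Hd + hf + Hp = 10 + 6 + 2 + 26 = 44

44 m


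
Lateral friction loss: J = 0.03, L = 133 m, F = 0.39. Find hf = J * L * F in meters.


hf = J * L * F = 0.03 * 133 * 0.39 = 1.5561 m

1.5561 m


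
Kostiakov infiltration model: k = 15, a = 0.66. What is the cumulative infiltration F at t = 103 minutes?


F = k * t^a = 15 * 103^0.66
F = 15 * 21.304560

319.5684 mm


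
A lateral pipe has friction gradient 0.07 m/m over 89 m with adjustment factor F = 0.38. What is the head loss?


hf = J * L * F = 0.07 * 89 * 0.38 = 2.3674 m

2.3674 m


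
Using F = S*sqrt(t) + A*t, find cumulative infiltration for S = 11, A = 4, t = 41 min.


F = S*sqrt(t) + A*t
F = 11*sqrt(41) + 4*41
F = 11*6.403124 + 164

234.4344 mm


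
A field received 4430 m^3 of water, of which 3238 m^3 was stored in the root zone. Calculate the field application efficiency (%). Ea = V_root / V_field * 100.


Ea = V_root / V_field * 100 = 3238 / 4430 * 100 = 73.0926%

73.0926 %
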